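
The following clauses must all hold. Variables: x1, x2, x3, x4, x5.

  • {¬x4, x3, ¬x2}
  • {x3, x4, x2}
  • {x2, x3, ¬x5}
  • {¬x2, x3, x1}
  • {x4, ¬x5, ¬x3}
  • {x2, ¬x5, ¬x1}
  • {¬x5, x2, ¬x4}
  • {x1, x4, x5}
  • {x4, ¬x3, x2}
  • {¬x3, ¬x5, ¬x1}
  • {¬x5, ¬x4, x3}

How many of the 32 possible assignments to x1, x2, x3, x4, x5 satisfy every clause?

Split on x3, then x2.
  x3=T, x2=T: remaining (x1,x4,x5) ∈ {(F,T,F); (F,T,T); (T,F,F); (T,T,F)} — 4.
  x3=T, x2=F: remaining (x1,x4,x5) ∈ {(F,T,F); (T,T,F)} — 2.
  x3=F, x2=T: remaining (x1,x4,x5) ∈ {(T,F,F); (T,F,T)} — 2.
  x3=F, x2=F: remaining (x1,x4,x5) ∈ {(F,T,F); (T,T,F)} — 2.
Total: 4 + 2 + 2 + 2 = 10.

10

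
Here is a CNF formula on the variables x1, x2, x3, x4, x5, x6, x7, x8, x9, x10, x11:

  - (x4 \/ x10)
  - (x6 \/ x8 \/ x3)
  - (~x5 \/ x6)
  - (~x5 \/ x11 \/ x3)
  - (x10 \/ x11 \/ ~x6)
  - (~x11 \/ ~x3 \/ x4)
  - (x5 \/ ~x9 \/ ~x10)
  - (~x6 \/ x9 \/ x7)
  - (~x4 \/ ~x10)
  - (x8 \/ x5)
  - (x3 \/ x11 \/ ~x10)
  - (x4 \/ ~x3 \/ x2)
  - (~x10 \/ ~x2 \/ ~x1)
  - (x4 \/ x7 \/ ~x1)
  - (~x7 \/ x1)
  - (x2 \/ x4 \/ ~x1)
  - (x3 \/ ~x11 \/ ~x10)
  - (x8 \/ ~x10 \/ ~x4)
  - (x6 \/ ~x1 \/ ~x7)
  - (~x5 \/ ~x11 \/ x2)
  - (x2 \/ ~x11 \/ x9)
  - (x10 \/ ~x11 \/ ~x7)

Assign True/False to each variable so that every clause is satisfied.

x1=False, x2=False, x3=True, x4=True, x5=False, x6=False, x7=False, x8=True, x9=True, x10=False, x11=False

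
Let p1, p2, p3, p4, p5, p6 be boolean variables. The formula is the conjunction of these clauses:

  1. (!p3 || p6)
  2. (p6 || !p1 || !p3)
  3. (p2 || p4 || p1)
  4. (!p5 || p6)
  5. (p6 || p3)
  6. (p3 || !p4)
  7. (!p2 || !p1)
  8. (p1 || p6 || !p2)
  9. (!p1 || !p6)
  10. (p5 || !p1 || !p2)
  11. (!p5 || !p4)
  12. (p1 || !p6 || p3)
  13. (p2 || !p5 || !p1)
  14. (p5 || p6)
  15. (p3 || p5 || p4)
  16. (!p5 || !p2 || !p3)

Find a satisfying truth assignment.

p1=False, p2=True, p3=True, p4=True, p5=False, p6=True

Try p1 = False.
Branch on p2: take p2 = True.
  then p6 is forced to True.
  then p3 is forced to True.
  then p5 is forced to False.
p4 is now unconstrained; take p4 = True.
Every clause has at least one true literal under this assignment.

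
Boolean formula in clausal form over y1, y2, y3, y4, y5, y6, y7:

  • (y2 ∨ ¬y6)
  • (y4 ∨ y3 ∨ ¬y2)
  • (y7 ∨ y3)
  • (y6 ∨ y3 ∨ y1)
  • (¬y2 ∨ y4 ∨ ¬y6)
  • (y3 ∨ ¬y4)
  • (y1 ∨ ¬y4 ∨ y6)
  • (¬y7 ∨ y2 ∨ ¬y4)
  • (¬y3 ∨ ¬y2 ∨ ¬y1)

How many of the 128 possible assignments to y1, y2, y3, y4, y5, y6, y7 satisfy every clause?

20

Split on y2, then y3.
  y2=1, y3=1: y5, y7 free; 2 ways for (y1,y4,y6) × 2^2 = 8.
  y2=1, y3=0: a clause becomes empty — 0.
  y2=0, y3=1: y5 free; 5 ways for (y1,y4,y6,y7) × 2^1 = 10.
  y2=0, y3=0: remaining (y1,y4,y5,y6,y7) ∈ {(1,0,0,0,1); (1,0,1,0,1)} — 2.
Total: 8 + 0 + 10 + 2 = 20.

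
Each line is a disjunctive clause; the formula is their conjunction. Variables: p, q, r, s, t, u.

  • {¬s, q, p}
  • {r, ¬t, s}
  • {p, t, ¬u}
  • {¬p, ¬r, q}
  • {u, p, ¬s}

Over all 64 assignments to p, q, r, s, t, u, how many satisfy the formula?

30

Case analysis on p and s:
  p=T, s=T: t, u free; 3 ways for (q,r) × 2^2 = 12.
  p=T, s=F: u free; 4 ways for (q,r,t) × 2^1 = 8.
  p=F, s=T: remaining (q,r,t,u) ∈ {(T,F,T,T); (T,T,T,T)} — 2.
  p=F, s=F: q free; 4 ways for (r,t,u) × 2^1 = 8.
Total: 12 + 8 + 2 + 8 = 30.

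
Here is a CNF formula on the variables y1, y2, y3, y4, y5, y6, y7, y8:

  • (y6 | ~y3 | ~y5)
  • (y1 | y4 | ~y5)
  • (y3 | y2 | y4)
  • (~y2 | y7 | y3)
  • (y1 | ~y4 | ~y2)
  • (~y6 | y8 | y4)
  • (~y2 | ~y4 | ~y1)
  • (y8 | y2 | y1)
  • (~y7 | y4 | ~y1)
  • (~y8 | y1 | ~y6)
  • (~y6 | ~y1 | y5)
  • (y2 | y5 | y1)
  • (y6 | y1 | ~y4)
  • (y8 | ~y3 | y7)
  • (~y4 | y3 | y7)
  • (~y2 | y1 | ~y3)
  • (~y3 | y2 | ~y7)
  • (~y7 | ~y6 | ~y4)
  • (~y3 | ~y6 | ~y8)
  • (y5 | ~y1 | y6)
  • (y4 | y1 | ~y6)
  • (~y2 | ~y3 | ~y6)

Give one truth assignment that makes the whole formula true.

Set y1 = True and propagate.
Branch on y2: take y2 = False.
Set y3 = False and propagate.
  then y4 is forced to True.
  then y7 is forced to True.
  then y6 is forced to False.
  then y5 is forced to True.
y8 is now unconstrained; take y8 = True.
Every clause has at least one true literal under this assignment.

y1 = T, y2 = F, y3 = F, y4 = T, y5 = T, y6 = F, y7 = T, y8 = T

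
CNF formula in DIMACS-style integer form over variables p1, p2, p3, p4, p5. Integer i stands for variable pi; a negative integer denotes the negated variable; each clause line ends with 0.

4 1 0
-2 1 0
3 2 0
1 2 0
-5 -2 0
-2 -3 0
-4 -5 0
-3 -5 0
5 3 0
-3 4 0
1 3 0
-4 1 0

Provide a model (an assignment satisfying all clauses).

p1 = True  p2 = False  p3 = True  p4 = True  p5 = False

Pure literal: p1 appears only positively; assign p1 = True.
Try p2 = False.
  then p3 is forced to True.
  then p5 is forced to False.
  then p4 is forced to True.
Every clause has at least one true literal under this assignment.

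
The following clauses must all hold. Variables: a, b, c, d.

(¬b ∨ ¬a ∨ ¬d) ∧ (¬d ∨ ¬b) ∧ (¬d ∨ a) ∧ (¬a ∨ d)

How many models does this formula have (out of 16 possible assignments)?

Satisfying assignments:
  a=0 b=0 c=0 d=0
  a=0 b=0 c=1 d=0
  a=0 b=1 c=0 d=0
  a=0 b=1 c=1 d=0
  a=1 b=0 c=0 d=1
  a=1 b=0 c=1 d=1
That's 6 in total.

6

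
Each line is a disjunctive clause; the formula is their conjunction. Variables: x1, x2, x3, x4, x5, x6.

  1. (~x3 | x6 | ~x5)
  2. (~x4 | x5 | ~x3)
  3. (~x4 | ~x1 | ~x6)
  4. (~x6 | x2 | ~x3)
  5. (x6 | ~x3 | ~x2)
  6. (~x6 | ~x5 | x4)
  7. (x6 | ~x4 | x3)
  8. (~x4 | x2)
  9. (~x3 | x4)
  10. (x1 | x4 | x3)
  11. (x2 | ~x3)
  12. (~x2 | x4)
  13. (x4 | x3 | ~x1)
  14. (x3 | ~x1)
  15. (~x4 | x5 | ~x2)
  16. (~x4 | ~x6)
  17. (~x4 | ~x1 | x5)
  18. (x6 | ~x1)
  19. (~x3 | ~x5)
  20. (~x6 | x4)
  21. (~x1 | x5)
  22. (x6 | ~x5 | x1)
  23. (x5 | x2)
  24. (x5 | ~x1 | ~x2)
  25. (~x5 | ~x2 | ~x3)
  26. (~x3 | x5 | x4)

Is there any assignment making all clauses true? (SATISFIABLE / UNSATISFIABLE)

UNSATISFIABLE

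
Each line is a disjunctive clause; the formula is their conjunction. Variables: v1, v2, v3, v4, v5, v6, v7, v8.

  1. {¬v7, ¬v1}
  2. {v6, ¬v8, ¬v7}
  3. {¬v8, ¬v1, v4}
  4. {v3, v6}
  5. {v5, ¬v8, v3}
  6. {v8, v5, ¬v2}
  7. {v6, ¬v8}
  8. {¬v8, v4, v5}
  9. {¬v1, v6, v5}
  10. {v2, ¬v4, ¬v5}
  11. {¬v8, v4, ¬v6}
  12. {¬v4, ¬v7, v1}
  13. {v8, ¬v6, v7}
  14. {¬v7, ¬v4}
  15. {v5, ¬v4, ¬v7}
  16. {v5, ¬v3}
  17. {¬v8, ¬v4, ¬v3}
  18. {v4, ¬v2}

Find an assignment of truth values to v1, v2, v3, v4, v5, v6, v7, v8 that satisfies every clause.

v1 = F, v2 = T, v3 = T, v4 = T, v5 = T, v6 = F, v7 = F, v8 = F

Branch on v1: take v1 = False.
Branch on v2: take v2 = True.
  then v4 is forced to True.
  then v7 is forced to False.
For the remaining variables, v3 = True, v5 = True, v6 = False, v8 = False works.
Check each clause:
  1. {¬v7, ¬v1} — ¬v7 is true.
  2. {¬v7, v6, ¬v8} — ¬v8 is true.
  3. {¬v8, v4, ¬v1} — ¬v8 is true.
  4. {v3, v6} — v3 is true.
  5. {v5, ¬v8, v3} — ¬v8 is true.
  6. {v8, ¬v2, v5} — v5 is true.
  7. {¬v8, v6} — ¬v8 is true.
  8. {v4, ¬v8, v5} — ¬v8 is true.
  9. {v5, ¬v1, v6} — v5 is true.
  10. {¬v4, v2, ¬v5} — v2 is true.
  11. {¬v6, ¬v8, v4} — ¬v8 is true.
  12. {¬v4, v1, ¬v7} — ¬v7 is true.
  13. {v8, v7, ¬v6} — ¬v6 is true.
  14. {¬v4, ¬v7} — ¬v7 is true.
  15. {¬v7, ¬v4, v5} — ¬v7 is true.
  16. {¬v3, v5} — v5 is true.
  17. {¬v4, ¬v3, ¬v8} — ¬v8 is true.
  18. {v4, ¬v2} — v4 is true.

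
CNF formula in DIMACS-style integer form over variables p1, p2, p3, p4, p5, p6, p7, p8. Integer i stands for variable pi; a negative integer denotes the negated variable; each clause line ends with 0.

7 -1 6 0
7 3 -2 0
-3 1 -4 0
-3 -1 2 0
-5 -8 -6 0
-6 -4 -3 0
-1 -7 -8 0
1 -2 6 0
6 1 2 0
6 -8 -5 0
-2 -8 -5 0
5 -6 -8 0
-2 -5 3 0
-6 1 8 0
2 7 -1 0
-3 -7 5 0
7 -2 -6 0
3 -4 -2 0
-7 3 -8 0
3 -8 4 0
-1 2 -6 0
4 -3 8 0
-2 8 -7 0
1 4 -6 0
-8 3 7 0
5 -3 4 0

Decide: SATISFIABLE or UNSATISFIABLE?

SATISFIABLE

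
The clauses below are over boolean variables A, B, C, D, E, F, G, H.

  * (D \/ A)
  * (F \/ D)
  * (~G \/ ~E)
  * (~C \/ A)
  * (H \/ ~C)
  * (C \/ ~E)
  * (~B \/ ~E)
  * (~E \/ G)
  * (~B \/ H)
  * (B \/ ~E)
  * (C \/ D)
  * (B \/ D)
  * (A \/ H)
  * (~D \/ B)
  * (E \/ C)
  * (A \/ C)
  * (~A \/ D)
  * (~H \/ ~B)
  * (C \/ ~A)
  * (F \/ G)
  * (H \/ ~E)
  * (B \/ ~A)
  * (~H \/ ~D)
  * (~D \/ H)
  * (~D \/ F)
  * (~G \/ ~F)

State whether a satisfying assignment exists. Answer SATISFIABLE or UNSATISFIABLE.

UNSATISFIABLE

D = True:
  propagation gives B=True, E=False, H=True; an empty clause results — contradiction.
D = False:
  propagation gives A=True; an empty clause results — contradiction.
Every branch closes, so no satisfying assignment exists.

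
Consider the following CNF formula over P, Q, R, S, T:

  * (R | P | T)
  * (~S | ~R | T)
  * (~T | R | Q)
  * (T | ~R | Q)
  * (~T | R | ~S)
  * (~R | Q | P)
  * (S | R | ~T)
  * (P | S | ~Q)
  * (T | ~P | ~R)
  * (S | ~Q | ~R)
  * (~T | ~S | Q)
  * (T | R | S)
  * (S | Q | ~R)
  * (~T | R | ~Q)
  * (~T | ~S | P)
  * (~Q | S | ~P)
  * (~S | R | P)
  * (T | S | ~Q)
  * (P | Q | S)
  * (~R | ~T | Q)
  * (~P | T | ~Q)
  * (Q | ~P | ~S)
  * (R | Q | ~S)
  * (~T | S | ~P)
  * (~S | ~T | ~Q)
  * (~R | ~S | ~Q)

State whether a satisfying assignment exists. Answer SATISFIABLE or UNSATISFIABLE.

UNSATISFIABLE

S = True:
  R = True:
    propagation gives T=True, Q=True; an empty clause results — contradiction.
  R = False:
    propagation gives T=False, P=True, Q=False; an empty clause results — contradiction.
S = False:
  Q = True:
    propagation gives P=True; an empty clause results — contradiction.
  Q = False:
    propagation gives R=False, T=False; an empty clause results — contradiction.
Every branch closes, so no satisfying assignment exists.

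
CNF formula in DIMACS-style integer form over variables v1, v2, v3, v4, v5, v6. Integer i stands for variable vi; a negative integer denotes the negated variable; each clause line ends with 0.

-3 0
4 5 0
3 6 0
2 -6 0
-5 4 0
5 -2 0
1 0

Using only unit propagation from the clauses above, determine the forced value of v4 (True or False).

True

(~v3) is a unit clause: v3 = False.
From (v6 \/ v3) and v3 = False: v6 = True.
(v2 \/ ~v6): since v6 = True, the clause reduces to (v2). v2 = True.
(~v2 \/ v5): since v2 = True, the clause reduces to (v5). v5 = True.
In (v4 \/ ~v5), ~v5 is now false; v4 must hold, so v4 = True.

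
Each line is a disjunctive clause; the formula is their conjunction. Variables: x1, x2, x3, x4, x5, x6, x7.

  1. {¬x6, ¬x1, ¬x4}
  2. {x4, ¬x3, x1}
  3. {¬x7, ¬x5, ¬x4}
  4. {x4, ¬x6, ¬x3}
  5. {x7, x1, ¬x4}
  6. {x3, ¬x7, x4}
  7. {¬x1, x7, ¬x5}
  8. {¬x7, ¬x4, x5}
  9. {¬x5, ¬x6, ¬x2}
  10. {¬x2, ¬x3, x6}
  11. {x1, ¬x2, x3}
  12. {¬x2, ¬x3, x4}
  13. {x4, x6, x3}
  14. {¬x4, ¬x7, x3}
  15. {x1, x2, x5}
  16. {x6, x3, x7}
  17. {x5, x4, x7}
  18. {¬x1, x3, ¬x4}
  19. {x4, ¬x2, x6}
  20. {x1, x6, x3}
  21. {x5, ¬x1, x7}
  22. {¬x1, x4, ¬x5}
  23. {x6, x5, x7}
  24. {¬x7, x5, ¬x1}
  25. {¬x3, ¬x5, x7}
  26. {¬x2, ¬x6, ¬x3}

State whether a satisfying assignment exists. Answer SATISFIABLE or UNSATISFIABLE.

SATISFIABLE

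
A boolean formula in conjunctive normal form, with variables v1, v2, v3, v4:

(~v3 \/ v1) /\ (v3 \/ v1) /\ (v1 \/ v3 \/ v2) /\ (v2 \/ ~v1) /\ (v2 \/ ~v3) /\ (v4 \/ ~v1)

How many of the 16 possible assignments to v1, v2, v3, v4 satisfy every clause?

2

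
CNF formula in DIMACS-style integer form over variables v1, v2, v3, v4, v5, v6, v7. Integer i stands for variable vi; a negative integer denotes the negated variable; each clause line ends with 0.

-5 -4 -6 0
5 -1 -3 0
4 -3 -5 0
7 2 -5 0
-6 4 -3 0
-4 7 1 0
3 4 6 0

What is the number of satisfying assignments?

Split on v4, then v3.
  v4=1, v3=1: 9 of the 32 assignments to (v1,v2,v5,v6,v7) work.
  v4=1, v3=0: 17 of the 32 assignments to (v1,v2,v5,v6,v7) work.
  v4=0, v3=1: remaining (v1,v2,v5,v6,v7) ∈ {(0,0,0,0,0); (0,0,0,0,1); (0,1,0,0,0); (0,1,0,0,1)} — 4.
  v4=0, v3=0: v1 free; 7 ways for (v2,v5,v6,v7) × 2^1 = 14.
Total: 9 + 17 + 4 + 14 = 44.

44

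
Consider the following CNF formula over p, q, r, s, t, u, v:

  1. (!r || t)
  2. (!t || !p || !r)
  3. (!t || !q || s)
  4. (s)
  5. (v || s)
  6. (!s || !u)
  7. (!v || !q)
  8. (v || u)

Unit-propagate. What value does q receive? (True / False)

False

(s) is a unit clause: s = True.
From (!u || !s) and s = True: u = False.
(u || v) with u = False leaves only v, so v = True.
(!v || !q): since v = True, the clause reduces to (!q). q = False.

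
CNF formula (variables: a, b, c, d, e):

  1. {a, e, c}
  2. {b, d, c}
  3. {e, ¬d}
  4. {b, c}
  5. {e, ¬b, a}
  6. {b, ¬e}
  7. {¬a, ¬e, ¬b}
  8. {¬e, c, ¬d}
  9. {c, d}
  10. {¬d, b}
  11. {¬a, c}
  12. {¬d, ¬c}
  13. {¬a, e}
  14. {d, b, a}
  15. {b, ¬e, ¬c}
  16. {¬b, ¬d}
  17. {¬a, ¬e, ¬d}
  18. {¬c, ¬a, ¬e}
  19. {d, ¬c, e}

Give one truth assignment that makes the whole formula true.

a=F  b=T  c=T  d=F  e=T

Check each clause:
  1. {a, e, c} — c is true.
  2. {b, d, c} — b is true.
  3. {e, ¬d} — ¬d is true.
  4. {c, b} — b is true.
  5. {¬b, a, e} — e is true.
  6. {¬e, b} — b is true.
  7. {¬b, ¬a, ¬e} — ¬a is true.
  8. {¬d, c, ¬e} — c is true.
  9. {d, c} — c is true.
  10. {¬d, b} — b is true.
  11. {c, ¬a} — c is true.
  12. {¬d, ¬c} — ¬d is true.
  13. {e, ¬a} — e is true.
  14. {a, b, d} — b is true.
  15. {¬c, ¬e, b} — b is true.
  16. {¬b, ¬d} — ¬d is true.
  17. {¬e, ¬d, ¬a} — ¬d is true.
  18. {¬c, ¬e, ¬a} — ¬a is true.
  19. {¬c, d, e} — e is true.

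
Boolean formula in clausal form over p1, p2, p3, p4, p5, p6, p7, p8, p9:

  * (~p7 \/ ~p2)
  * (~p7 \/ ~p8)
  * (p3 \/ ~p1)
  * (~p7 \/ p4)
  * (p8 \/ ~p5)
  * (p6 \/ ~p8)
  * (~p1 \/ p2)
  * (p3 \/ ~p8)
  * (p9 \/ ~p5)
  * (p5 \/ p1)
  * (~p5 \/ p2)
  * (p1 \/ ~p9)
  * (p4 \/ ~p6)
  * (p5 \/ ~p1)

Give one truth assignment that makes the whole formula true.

Pure literal: p3 appears only positively; assign p3 = True.
Pure literal: p4 appears only positively; assign p4 = True.
Set p1 = True and propagate.
  then p2 is forced to True.
  then p7 is forced to False.
  then p5 is forced to True.
  then p8 is forced to True.
  then p6 is forced to True.
  then p9 is forced to True.

p1 = True, p2 = True, p3 = True, p4 = True, p5 = True, p6 = True, p7 = False, p8 = True, p9 = True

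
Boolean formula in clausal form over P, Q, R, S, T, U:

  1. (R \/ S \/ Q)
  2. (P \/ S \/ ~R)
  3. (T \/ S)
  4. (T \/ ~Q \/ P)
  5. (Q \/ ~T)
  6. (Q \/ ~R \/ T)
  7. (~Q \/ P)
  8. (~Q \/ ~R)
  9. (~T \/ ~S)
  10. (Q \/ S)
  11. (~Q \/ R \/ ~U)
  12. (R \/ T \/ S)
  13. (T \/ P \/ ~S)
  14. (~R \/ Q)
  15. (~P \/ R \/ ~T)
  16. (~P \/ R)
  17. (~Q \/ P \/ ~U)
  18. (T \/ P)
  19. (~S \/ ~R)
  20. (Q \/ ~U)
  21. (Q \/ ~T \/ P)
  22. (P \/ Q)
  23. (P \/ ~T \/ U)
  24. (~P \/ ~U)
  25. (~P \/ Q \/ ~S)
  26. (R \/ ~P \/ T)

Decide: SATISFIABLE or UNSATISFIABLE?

UNSATISFIABLE

P = True:
  propagation gives R=True, Q=False; an empty clause results — contradiction.
P = False:
  propagation gives Q=False; an empty clause results — contradiction.
Every branch closes, so no satisfying assignment exists.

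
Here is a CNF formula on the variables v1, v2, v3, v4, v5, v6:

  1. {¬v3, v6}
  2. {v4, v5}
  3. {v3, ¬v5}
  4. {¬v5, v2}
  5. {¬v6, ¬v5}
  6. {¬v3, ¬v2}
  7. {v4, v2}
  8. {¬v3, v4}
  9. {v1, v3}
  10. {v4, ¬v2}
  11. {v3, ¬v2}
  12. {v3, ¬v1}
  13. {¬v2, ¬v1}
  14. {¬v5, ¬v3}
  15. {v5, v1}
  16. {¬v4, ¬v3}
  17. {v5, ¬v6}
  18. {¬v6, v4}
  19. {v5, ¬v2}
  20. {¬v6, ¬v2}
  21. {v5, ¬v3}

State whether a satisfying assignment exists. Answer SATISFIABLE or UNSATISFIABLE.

UNSATISFIABLE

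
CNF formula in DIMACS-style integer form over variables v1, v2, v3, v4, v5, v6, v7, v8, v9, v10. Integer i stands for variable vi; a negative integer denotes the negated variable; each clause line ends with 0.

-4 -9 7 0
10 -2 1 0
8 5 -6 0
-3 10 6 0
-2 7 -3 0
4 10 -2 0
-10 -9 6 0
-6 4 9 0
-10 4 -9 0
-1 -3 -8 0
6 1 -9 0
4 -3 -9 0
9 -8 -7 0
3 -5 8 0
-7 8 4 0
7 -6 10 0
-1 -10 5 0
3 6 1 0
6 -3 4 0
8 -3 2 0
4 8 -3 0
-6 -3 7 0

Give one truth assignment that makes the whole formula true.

v1 = False  v2 = False  v3 = True  v4 = True  v5 = True  v6 = False  v7 = False  v8 = True  v9 = False  v10 = True

Check each clause:
  1. (!v9 || v7 || !v4) — !v9 is true.
  2. (!v2 || v1 || v10) — v10 is true.
  3. (v8 || !v6 || v5) — v8 is true.
  4. (v10 || v6 || !v3) — v10 is true.
  5. (!v3 || !v2 || v7) — !v2 is true.
  6. (!v2 || v4 || v10) — v10 is true.
  7. (!v10 || !v9 || v6) — !v9 is true.
  8. (v9 || !v6 || v4) — !v6 is true.
  9. (!v10 || v4 || !v9) — v4 is true.
  10. (!v1 || !v3 || !v8) — !v1 is true.
  11. (v6 || !v9 || v1) — !v9 is true.
  12. (v4 || !v9 || !v3) — v4 is true.
  13. (!v7 || v9 || !v8) — !v7 is true.
  14. (v3 || v8 || !v5) — v3 is true.
  15. (v8 || !v7 || v4) — v8 is true.
  16. (v10 || v7 || !v6) — v10 is true.
  17. (v5 || !v1 || !v10) — v5 is true.
  18. (v1 || v3 || v6) — v3 is true.
  19. (!v3 || v4 || v6) — v4 is true.
  20. (v2 || v8 || !v3) — v8 is true.
  21. (v4 || !v3 || v8) — v8 is true.
  22. (!v3 || v7 || !v6) — !v6 is true.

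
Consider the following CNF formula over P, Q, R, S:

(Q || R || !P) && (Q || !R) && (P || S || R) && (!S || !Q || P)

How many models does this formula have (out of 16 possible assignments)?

6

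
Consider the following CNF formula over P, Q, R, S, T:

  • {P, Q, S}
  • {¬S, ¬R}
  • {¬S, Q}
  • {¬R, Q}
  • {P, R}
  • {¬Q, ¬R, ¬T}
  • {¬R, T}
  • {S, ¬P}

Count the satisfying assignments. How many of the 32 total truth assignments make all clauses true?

Satisfying assignments:
  P=T Q=T R=F S=T T=F
  P=T Q=T R=F S=T T=T
That's 2 in total.

2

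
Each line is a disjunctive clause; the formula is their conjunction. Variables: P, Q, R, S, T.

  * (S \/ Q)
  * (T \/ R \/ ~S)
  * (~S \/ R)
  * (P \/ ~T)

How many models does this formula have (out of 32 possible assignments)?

Case analysis on S and R:
  S=T, R=T: Q free; 3 ways for (P,T) × 2^1 = 6.
  S=T, R=F: a clause becomes empty — 0.
  S=F, R=T: remaining (P,Q,T) ∈ {(F,T,F); (T,T,F); (T,T,T)} — 3.
  S=F, R=F: remaining (P,Q,T) ∈ {(F,T,F); (T,T,F); (T,T,T)} — 3.
Total: 6 + 0 + 3 + 3 = 12.

12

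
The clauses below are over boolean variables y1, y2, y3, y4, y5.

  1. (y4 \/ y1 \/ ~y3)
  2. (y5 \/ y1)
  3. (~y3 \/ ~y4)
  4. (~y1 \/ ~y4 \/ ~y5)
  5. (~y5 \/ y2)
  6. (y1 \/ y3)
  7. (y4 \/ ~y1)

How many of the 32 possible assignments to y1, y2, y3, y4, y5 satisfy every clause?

The models are:
  y1=T y2=F y3=F y4=T y5=F
  y1=T y2=T y3=F y4=T y5=F
Count: 2.

2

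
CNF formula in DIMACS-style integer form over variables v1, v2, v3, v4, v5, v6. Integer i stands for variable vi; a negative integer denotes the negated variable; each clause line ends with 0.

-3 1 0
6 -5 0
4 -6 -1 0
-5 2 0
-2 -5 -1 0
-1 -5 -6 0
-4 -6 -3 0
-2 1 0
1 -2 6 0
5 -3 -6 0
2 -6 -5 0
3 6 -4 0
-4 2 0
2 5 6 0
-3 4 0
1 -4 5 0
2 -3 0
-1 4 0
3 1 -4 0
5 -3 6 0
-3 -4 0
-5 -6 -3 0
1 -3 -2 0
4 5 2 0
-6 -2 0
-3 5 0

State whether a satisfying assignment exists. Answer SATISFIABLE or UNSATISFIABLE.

v3 = True:
  propagation gives v1=True, v4=True; an empty clause results — contradiction.
v3 = False:
  v2 = True:
    propagation gives v1=True, v5=False, v4=True, v6=True; an empty clause results — contradiction.
  v2 = False:
    propagation gives v5=False, v4=False; an empty clause results — contradiction.
Every branch closes, so no satisfying assignment exists.

UNSATISFIABLE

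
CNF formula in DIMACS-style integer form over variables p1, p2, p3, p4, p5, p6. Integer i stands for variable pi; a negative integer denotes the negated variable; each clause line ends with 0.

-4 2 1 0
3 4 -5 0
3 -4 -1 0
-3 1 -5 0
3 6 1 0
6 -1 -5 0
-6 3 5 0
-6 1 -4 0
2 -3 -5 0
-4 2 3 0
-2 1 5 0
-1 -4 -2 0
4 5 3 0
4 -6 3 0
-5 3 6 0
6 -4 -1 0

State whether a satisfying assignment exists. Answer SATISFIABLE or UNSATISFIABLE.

SATISFIABLE

Try p1 = True.
Try p2 = True.
  then p4 is forced to False.
For the remaining variables, p3 = True, p5 = False, p6 = True works.
So p1=1, p2=1, p3=1, p4=0, p5=0, p6=1 is a satisfying assignment.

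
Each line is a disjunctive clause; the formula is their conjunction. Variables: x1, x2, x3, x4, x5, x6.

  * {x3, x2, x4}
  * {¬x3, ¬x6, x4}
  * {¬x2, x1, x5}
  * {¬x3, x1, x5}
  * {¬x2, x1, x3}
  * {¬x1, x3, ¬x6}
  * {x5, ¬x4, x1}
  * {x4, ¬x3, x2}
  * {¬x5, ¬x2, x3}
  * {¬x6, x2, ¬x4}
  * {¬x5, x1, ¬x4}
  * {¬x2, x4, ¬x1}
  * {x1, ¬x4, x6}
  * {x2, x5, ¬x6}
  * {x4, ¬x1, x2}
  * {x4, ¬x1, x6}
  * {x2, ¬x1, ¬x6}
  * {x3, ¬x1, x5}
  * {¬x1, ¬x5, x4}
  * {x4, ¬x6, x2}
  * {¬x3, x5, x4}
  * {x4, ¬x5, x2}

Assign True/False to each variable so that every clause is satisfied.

x1=True  x2=False  x3=False  x4=True  x5=True  x6=False

Branch on x1: take x1 = True.
Branch on x2: take x2 = False.
  then x4 is forced to True.
  then x6 is forced to False.
The remaining clauses are satisfied by x3 = False, x5 = True.
Check each clause:
  1. {x3, x4, x2} — x4 is true.
  2. {x4, ¬x6, ¬x3} — ¬x6 is true.
  3. {x5, x1, ¬x2} — x1 is true.
  4. {x1, x5, ¬x3} — x1 is true.
  5. {x1, ¬x2, x3} — x1 is true.
  6. {¬x6, x3, ¬x1} — ¬x6 is true.
  7. {x5, ¬x4, x1} — x1 is true.
  8. {x4, x2, ¬x3} — x4 is true.
  9. {¬x2, x3, ¬x5} — ¬x2 is true.
  10. {¬x6, x2, ¬x4} — ¬x6 is true.
  11. {¬x4, ¬x5, x1} — x1 is true.
  12. {¬x2, ¬x1, x4} — x4 is true.
  13. {¬x4, x6, x1} — x1 is true.
  14. {¬x6, x2, x5} — ¬x6 is true.
  15. {x2, ¬x1, x4} — x4 is true.
  16. {x4, x6, ¬x1} — x4 is true.
  17. {x2, ¬x6, ¬x1} — ¬x6 is true.
  18. {¬x1, x3, x5} — x5 is true.
  19. {¬x1, ¬x5, x4} — x4 is true.
  20. {x4, ¬x6, x2} — ¬x6 is true.
  21. {x5, x4, ¬x3} — ¬x3 is true.
  22. {x4, ¬x5, x2} — x4 is true.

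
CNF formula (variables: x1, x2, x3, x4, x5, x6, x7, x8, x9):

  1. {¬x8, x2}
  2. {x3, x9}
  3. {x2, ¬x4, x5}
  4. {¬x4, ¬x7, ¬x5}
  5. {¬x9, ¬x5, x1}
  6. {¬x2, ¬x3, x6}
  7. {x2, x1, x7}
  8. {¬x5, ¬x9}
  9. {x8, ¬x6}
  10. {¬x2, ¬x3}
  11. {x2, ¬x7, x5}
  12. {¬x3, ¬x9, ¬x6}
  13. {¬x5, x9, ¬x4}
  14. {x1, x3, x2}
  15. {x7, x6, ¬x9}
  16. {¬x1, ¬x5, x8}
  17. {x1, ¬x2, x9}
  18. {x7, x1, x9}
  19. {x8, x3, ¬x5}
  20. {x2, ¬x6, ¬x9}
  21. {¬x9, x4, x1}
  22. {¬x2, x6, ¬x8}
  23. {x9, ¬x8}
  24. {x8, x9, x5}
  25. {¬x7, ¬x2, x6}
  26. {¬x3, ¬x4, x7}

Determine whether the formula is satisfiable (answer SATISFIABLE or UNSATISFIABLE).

SATISFIABLE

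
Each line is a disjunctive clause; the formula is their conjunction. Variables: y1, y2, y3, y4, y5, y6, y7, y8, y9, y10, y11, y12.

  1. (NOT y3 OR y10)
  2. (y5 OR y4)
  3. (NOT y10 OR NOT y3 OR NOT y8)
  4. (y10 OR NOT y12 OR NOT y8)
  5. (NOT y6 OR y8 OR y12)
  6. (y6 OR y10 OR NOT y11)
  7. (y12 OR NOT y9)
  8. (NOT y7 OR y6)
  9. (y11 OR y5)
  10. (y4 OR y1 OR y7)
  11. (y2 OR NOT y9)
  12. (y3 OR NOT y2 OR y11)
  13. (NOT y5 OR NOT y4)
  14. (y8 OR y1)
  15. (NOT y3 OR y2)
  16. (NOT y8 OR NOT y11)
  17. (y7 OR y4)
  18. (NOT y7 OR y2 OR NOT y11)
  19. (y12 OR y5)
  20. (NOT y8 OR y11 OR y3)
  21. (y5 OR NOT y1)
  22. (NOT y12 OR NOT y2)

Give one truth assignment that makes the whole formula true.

y1=True  y2=False  y3=False  y4=False  y5=True  y6=True  y7=True  y8=False  y9=False  y10=False  y11=False  y12=True

Check each clause:
  1. (y10 OR NOT y3) — NOT y3 is true.
  2. (y5 OR y4) — y5 is true.
  3. (NOT y8 OR NOT y10 OR NOT y3) — NOT y8 is true.
  4. (NOT y12 OR y10 OR NOT y8) — NOT y8 is true.
  5. (y12 OR y8 OR NOT y6) — y12 is true.
  6. (y6 OR y10 OR NOT y11) — NOT y11 is true.
  7. (NOT y9 OR y12) — y12 is true.
  8. (NOT y7 OR y6) — y6 is true.
  9. (y5 OR y11) — y5 is true.
  10. (y4 OR y7 OR y1) — y1 is true.
  11. (NOT y9 OR y2) — NOT y9 is true.
  12. (NOT y2 OR y11 OR y3) — NOT y2 is true.
  13. (NOT y4 OR NOT y5) — NOT y4 is true.
  14. (y1 OR y8) — y1 is true.
  15. (NOT y3 OR y2) — NOT y3 is true.
  16. (NOT y11 OR NOT y8) — NOT y8 is true.
  17. (y7 OR y4) — y7 is true.
  18. (y2 OR NOT y7 OR NOT y11) — NOT y11 is true.
  19. (y5 OR y12) — y12 is true.
  20. (y11 OR NOT y8 OR y3) — NOT y8 is true.
  21. (y5 OR NOT y1) — y5 is true.
  22. (NOT y2 OR NOT y12) — NOT y2 is true.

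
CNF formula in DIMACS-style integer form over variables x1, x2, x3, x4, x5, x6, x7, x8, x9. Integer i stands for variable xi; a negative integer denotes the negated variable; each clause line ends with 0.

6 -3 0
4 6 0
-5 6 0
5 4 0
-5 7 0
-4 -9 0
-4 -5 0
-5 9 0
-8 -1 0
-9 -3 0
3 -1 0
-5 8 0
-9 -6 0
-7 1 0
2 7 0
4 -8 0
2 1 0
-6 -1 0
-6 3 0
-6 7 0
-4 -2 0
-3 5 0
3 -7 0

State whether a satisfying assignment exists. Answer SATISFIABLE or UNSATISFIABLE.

UNSATISFIABLE

x5 = True:
  propagation gives x6=True, x7=True, x4=False, x9=True; an empty clause results — contradiction.
x5 = False:
  propagation gives x4=True, x9=False, x2=False, x7=True; an empty clause results — contradiction.
Every branch closes, so no satisfying assignment exists.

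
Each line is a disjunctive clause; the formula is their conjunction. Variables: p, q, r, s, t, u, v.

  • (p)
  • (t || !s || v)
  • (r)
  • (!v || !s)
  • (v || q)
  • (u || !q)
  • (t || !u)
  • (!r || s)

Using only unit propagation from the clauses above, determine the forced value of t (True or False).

(p) is a unit clause: p = True.
(r) is a unit clause: r = True.
From (!r || s) and r = True: s = True.
(!s || !v) with s = True leaves only !v, so v = False.
From (t || v || !s) and s = True, v = False: t = True.

True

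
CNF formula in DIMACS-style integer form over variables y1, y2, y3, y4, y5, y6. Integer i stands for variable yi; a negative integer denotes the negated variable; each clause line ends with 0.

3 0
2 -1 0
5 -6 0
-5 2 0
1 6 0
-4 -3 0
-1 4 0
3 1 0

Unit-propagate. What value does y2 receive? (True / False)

Unit clause (y3) sets y3 = True.
(NOT y4 OR NOT y3): since y3 = True, the clause reduces to (NOT y4). y4 = False.
From (y4 OR NOT y1) and y4 = False: y1 = False.
(y1 OR y6): since y1 = False, the clause reduces to (y6). y6 = True.
(NOT y6 OR y5): since y6 = True, the clause reduces to (y5). y5 = True.
From (y2 OR NOT y5) and y5 = True: y2 = True.

True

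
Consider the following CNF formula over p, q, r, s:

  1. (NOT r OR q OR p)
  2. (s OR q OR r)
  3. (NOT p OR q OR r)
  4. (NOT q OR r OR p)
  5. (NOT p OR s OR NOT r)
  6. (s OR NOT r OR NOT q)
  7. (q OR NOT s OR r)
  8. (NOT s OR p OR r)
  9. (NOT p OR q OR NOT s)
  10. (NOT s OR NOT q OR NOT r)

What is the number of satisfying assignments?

2

Satisfying assignments:
  p=T q=T r=F s=F
  p=T q=T r=F s=T
That's 2 in total.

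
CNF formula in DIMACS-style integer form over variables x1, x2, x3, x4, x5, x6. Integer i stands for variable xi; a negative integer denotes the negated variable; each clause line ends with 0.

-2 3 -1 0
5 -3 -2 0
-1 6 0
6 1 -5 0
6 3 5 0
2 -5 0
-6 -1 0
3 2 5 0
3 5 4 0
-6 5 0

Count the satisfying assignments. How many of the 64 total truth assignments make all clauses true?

The models are:
  x1=0 x2=0 x3=1 x4=0 x5=0 x6=0
  x1=0 x2=0 x3=1 x4=1 x5=0 x6=0
  x1=0 x2=1 x3=0 x4=0 x5=1 x6=1
  x1=0 x2=1 x3=0 x4=1 x5=1 x6=1
  x1=0 x2=1 x3=1 x4=0 x5=1 x6=1
  x1=0 x2=1 x3=1 x4=1 x5=1 x6=1
Count: 6.

6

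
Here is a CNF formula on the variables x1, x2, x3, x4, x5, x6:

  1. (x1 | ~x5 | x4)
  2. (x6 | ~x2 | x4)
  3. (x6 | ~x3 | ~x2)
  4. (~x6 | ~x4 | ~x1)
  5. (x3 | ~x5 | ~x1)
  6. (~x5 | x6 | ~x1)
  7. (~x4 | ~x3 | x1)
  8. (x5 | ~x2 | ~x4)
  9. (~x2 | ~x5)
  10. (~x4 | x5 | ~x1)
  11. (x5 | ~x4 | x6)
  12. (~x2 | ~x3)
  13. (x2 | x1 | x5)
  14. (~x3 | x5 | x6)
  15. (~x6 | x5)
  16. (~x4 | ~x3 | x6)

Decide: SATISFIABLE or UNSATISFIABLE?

Branch on x1: take x1 = True.
The remaining clauses are satisfied by x2 = False, x3 = False, x4 = False, x5 = False, x6 = False.
So x1=1, x2=0, x3=0, x4=0, x5=0, x6=0 is a satisfying assignment.

SATISFIABLE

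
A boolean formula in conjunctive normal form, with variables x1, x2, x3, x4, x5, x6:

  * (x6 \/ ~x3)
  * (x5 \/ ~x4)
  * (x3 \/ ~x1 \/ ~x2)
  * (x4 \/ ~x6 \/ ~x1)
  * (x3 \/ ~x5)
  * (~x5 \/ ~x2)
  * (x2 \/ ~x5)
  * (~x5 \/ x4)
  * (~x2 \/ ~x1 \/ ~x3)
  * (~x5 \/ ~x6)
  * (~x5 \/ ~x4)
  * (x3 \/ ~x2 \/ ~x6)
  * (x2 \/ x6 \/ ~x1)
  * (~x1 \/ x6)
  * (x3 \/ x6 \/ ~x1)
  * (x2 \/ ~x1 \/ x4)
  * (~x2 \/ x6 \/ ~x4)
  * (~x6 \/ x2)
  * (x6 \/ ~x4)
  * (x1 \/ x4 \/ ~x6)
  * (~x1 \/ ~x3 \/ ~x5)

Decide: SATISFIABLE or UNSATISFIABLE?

SATISFIABLE

Set x1 = False and propagate.
For the remaining variables, x2 = True, x3 = False, x4 = False, x5 = False, x6 = False works.
Every clause has at least one true literal under this assignment.
So x1=False, x2=True, x3=False, x4=False, x5=False, x6=False is a satisfying assignment.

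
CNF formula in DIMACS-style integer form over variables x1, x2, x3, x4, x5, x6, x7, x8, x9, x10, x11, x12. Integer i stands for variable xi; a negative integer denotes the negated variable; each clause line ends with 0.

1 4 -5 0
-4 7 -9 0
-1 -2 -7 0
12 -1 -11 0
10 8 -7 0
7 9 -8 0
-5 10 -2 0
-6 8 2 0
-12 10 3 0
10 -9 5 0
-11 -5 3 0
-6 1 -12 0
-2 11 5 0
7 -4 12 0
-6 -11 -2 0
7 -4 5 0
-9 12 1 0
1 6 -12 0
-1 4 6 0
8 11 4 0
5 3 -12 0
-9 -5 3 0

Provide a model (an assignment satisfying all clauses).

x1=F, x2=F, x3=F, x4=F, x5=F, x6=T, x7=T, x8=T, x9=F, x10=T, x11=T, x12=F

x10 occurs only positively in the remaining clauses — set x10 = True.
Branch on x1: take x1 = False.
Branch on x2: take x2 = False.
For the remaining variables, x3 = False, x4 = False, x5 = False, x6 = True, x7 = True, x8 = True, x9 = False, x11 = True, x12 = False works.
Every clause has at least one true literal under this assignment.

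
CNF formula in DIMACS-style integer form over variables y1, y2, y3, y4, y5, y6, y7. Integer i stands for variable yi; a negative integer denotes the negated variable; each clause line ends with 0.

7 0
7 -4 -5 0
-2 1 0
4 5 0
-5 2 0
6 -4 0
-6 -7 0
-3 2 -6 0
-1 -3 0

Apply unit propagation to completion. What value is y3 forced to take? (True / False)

False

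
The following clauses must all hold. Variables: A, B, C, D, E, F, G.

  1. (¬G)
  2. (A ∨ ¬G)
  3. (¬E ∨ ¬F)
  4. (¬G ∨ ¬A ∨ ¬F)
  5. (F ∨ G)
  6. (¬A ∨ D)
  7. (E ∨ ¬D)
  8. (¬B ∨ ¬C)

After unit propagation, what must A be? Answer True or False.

False

(¬G) is a unit clause: G = False.
(G ∨ F) with G = False leaves only F, so F = True.
From (¬E ∨ ¬F) and F = True: E = False.
From (E ∨ ¬D) and E = False: D = False.
In (¬A ∨ D), D is now false; ¬A must hold, so A = False.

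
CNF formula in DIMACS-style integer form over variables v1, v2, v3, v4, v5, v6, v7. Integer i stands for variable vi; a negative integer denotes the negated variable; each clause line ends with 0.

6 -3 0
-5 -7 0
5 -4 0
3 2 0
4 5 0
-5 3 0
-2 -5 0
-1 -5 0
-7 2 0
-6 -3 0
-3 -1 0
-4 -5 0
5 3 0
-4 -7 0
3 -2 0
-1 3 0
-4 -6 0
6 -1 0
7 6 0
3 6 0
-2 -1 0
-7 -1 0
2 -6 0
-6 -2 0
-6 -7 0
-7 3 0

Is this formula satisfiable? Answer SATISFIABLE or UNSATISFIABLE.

UNSATISFIABLE

v3 = True:
  propagation gives v6=True; an empty clause results — contradiction.
v3 = False:
  propagation gives v2=True; an empty clause results — contradiction.
Every branch closes, so no satisfying assignment exists.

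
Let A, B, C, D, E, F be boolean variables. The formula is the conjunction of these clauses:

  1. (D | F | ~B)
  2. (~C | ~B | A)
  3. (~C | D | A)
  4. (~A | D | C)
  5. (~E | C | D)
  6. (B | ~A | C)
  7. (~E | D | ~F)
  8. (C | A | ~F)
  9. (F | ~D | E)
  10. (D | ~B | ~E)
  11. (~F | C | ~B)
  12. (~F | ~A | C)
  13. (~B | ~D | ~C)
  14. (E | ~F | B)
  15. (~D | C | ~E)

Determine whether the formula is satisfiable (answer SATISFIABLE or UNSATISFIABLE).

SATISFIABLE

Try A = False.
For the remaining variables, B = False, C = False, D = False, E = False, F = False works.
So A = False, B = False, C = False, D = False, E = False, F = False is a satisfying assignment.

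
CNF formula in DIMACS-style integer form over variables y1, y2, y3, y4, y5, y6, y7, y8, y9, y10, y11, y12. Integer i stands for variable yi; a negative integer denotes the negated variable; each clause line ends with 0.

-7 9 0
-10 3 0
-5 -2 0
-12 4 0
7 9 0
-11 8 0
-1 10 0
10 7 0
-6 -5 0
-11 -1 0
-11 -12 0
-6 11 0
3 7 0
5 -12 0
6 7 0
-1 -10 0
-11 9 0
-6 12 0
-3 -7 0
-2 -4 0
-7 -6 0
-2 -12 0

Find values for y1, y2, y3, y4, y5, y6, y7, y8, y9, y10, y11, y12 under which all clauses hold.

y1=F, y2=T, y3=F, y4=F, y5=F, y6=F, y7=T, y8=F, y9=T, y10=F, y11=F, y12=F

Check each clause:
  1. (¬y7 ∨ y9) — y9 is true.
  2. (y3 ∨ ¬y10) — ¬y10 is true.
  3. (¬y5 ∨ ¬y2) — ¬y5 is true.
  4. (y4 ∨ ¬y12) — ¬y12 is true.
  5. (y9 ∨ y7) — y9 is true.
  6. (¬y11 ∨ y8) — ¬y11 is true.
  7. (y10 ∨ ¬y1) — ¬y1 is true.
  8. (y10 ∨ y7) — y7 is true.
  9. (¬y5 ∨ ¬y6) — ¬y6 is true.
  10. (¬y1 ∨ ¬y11) — ¬y11 is true.
  11. (¬y12 ∨ ¬y11) — ¬y12 is true.
  12. (y11 ∨ ¬y6) — ¬y6 is true.
  13. (y3 ∨ y7) — y7 is true.
  14. (y5 ∨ ¬y12) — ¬y12 is true.
  15. (y6 ∨ y7) — y7 is true.
  16. (¬y10 ∨ ¬y1) — ¬y10 is true.
  17. (¬y11 ∨ y9) — y9 is true.
  18. (¬y6 ∨ y12) — ¬y6 is true.
  19. (¬y3 ∨ ¬y7) — ¬y3 is true.
  20. (¬y4 ∨ ¬y2) — ¬y4 is true.
  21. (¬y7 ∨ ¬y6) — ¬y6 is true.
  22. (¬y12 ∨ ¬y2) — ¬y12 is true.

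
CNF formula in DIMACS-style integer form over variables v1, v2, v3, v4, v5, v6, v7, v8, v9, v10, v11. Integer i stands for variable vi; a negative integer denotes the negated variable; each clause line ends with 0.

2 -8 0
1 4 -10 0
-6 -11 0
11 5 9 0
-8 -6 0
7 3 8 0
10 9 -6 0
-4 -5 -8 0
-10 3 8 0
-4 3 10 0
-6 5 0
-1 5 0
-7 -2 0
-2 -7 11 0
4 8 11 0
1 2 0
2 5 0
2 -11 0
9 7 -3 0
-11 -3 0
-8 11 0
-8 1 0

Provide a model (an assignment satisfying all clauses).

v1=1, v2=1, v3=1, v4=1, v5=1, v6=0, v7=0, v8=0, v9=1, v10=0, v11=0

v6 occurs only negated in the remaining clauses — set v6 = False.
Pure literal: v9 appears only positively; assign v9 = True.
Branch on v1: take v1 = True.
  then v5 is forced to True.
Set v2 = True and propagate.
  then v7 is forced to False.
For the remaining variables, v3 = True, v4 = True, v8 = False, v10 = False, v11 = False works.
Check each clause:
  1. (v2 || !v8) — !v8 is true.
  2. (v1 || !v10 || v4) — v1 is true.
  3. (!v6 || !v11) — !v6 is true.
  4. (v5 || v9 || v11) — v9 is true.
  5. (!v8 || !v6) — !v8 is true.
  6. (v3 || v7 || v8) — v3 is true.
  7. (v9 || !v6 || v10) — v9 is true.
  8. (!v8 || !v4 || !v5) — !v8 is true.
  9. (v3 || !v10 || v8) — v3 is true.
  10. (!v4 || v10 || v3) — v3 is true.
  11. (!v6 || v5) — !v6 is true.
  12. (v5 || !v1) — v5 is true.
  13. (!v2 || !v7) — !v7 is true.
  14. (!v2 || v11 || !v7) — !v7 is true.
  15. (v8 || v4 || v11) — v4 is true.
  16. (v2 || v1) — v1 is true.
  17. (v2 || v5) — v2 is true.
  18. (!v11 || v2) — v2 is true.
  19. (!v3 || v7 || v9) — v9 is true.
  20. (!v3 || !v11) — !v11 is true.
  21. (!v8 || v11) — !v8 is true.
  22. (v1 || !v8) — !v8 is true.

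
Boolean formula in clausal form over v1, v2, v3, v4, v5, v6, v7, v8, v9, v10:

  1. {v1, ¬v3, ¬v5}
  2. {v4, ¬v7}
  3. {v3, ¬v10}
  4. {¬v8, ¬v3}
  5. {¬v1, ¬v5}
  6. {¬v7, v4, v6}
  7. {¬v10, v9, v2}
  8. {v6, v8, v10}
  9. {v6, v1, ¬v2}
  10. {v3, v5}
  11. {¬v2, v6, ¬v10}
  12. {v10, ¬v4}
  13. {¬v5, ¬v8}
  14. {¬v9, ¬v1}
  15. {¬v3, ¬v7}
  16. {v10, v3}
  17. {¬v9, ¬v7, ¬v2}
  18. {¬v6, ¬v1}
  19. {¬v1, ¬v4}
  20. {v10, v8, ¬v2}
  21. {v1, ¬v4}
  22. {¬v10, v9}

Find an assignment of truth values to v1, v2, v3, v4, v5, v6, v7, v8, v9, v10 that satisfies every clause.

v1=F, v2=F, v3=T, v4=F, v5=F, v6=T, v7=F, v8=F, v9=T, v10=T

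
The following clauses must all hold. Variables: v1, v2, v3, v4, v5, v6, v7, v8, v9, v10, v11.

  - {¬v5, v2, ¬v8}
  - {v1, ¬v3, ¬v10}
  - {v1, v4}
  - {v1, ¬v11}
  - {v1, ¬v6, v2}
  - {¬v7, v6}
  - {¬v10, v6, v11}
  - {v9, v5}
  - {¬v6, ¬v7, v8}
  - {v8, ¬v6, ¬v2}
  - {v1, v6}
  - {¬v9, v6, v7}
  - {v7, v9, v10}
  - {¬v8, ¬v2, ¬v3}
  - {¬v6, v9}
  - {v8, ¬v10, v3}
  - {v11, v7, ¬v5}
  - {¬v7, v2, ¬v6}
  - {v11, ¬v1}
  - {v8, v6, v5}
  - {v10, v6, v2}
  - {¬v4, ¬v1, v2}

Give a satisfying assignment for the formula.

v1=T, v2=T, v3=T, v4=T, v5=T, v6=F, v7=F, v8=F, v9=F, v10=T, v11=T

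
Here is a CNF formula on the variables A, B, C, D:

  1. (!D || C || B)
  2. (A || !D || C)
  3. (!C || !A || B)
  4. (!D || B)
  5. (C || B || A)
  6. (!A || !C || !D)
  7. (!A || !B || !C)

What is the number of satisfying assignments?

Satisfying assignments:
  A=F B=F C=T D=F
  A=F B=T C=F D=F
  A=F B=T C=T D=F
  A=F B=T C=T D=T
  A=T B=F C=F D=F
  A=T B=T C=F D=F
  A=T B=T C=F D=T
That's 7 in total.

7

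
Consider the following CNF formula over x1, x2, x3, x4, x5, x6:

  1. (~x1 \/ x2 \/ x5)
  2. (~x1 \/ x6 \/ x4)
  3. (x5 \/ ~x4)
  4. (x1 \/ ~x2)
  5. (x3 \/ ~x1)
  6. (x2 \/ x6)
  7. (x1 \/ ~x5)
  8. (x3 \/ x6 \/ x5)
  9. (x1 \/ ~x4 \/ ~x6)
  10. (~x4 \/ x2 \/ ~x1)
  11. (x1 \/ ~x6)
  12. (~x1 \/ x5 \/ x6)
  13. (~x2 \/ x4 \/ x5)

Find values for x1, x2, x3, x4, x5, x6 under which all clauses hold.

x3 occurs only positively in the remaining clauses — set x3 = True.
Set x1 = True and propagate.
Branch on x2: take x2 = True.
Try x4 = False.
  then x6 is forced to True.
  then x5 is forced to True.

x1 = True, x2 = True, x3 = True, x4 = False, x5 = True, x6 = True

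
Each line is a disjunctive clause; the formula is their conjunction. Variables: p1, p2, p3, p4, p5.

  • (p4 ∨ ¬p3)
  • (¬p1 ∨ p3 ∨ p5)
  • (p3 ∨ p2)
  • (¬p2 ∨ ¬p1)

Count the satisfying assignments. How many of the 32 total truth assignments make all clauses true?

Split on p3, then p1.
  p3=T, p1=T: remaining (p2,p4,p5) ∈ {(F,T,F); (F,T,T)} — 2.
  p3=T, p1=F: remaining (p2,p4,p5) ∈ {(F,T,F); (F,T,T); (T,T,F); (T,T,T)} — 4.
  p3=F, p1=T: a clause becomes empty — 0.
  p3=F, p1=F: remaining (p2,p4,p5) ∈ {(T,F,F); (T,F,T); (T,T,F); (T,T,T)} — 4.
Total: 2 + 4 + 0 + 4 = 10.

10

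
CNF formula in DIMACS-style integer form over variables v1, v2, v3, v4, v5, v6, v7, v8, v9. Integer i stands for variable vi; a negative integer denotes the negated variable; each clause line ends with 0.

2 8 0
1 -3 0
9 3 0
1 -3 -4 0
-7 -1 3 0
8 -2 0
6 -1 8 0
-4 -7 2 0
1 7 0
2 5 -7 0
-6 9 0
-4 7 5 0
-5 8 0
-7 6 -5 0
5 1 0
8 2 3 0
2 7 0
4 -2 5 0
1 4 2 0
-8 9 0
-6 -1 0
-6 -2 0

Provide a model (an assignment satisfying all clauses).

v1 = T, v2 = T, v3 = F, v4 = F, v5 = T, v6 = F, v7 = F, v8 = T, v9 = T

Pure literal: v9 appears only positively; assign v9 = True.
Try v1 = True.
  then v6 is forced to False.
  then v8 is forced to True.
Try v2 = True.
For the remaining variables, v3 = False, v4 = False, v5 = True, v7 = False works.
Check each clause:
  1. (v8 OR v2) — v8 is true.
  2. (v1 OR NOT v3) — v1 is true.
  3. (v3 OR v9) — v9 is true.
  4. (NOT v3 OR NOT v4 OR v1) — v1 is true.
  5. (NOT v1 OR v3 OR NOT v7) — NOT v7 is true.
  6. (NOT v2 OR v8) — v8 is true.
  7. (v8 OR NOT v1 OR v6) — v8 is true.
  8. (v2 OR NOT v4 OR NOT v7) — NOT v7 is true.
  9. (v7 OR v1) — v1 is true.
  10. (v2 OR v5 OR NOT v7) — NOT v7 is true.
  11. (NOT v6 OR v9) — v9 is true.
  12. (NOT v4 OR v7 OR v5) — NOT v4 is true.
  13. (NOT v5 OR v8) — v8 is true.
  14. (NOT v7 OR v6 OR NOT v5) — NOT v7 is true.
  15. (v1 OR v5) — v1 is true.
  16. (v8 OR v3 OR v2) — v8 is true.
  17. (v7 OR v2) — v2 is true.
  18. (v4 OR NOT v2 OR v5) — v5 is true.
  19. (v1 OR v2 OR v4) — v1 is true.
  20. (v9 OR NOT v8) — v9 is true.
  21. (NOT v1 OR NOT v6) — NOT v6 is true.
  22. (NOT v6 OR NOT v2) — NOT v6 is true.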